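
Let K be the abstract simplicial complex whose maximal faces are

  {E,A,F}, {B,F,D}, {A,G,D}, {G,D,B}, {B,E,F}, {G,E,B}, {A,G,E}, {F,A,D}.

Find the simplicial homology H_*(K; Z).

Take the total order A < B < D < E < F < G on the vertex set. Then K (dimension 2) consists of the simplices:

  0-simplices (6): A, B, D, E, F, G
  1-simplices (12): AD, AE, AF, AG, BD, BE, BF, BG, DF, DG, EF, EG
  2-simplices (8): ADF, ADG, AEF, AEG, BDF, BDG, BEF, BEG

so the chain groups are C_0 ≅ Z^6, C_1 ≅ Z^12, C_2 ≅ Z^8.

∂_1: C_1 → C_0 sends each edge [p,q] (with p < q) to q − p. For instance
  ∂AG = G − A.
As a 6×12 matrix over Z this has rank 5, with invariant factors (1,1,1,1,1).

∂_2: C_2 → C_1 acts by ∂[p,q,r] = [q,r] − [p,r] + [p,q]. For instance
  ∂BDG = DG − BG + BD,
  ∂ADG = DG − AG + AD.
This gives a 12×8 integer matrix of rank 7; reducing to Smith normal form yields diagonal entries (1,1,1,1,1,1,1).

Now H_k = ker ∂_k / im ∂_{k+1}, so:

  H_0: rank C_0 − rank ∂_1 = 6 − 5 = 1, and the invariant factors of ∂_1 are all 1, so H_0 = Z.
  H_1: rank ker ∂_1 − rank ∂_2 = (12 − 5) − 7 = 0, and the invariant factors of ∂_2 are all 1, so H_1 = 0.
  H_2: rank ker ∂_2 − rank ∂_3 = (8 − 7) − 0 = 1, and there is no ∂_3, so H_2 = Z.

As a check, the Euler characteristic is 6 − 12 + 8 = 2, which agrees with 1 − 0 + 1 = 2.
(K is a triangulation of the 2-sphere S^2.)

H_0 ≅ Z,  H_1 = 0,  H_2 ≅ Z.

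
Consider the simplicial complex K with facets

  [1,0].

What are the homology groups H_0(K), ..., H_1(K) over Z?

H_0 ≅ Z,  H_1 = 0.

Order the vertices as 0 < 1. Listing each simplex with vertices in this order, K has dimension 1 with simplices:

  0-simplices (2): [0], [1]
  1-simplices (1): [0,1]

so the chain groups are C_0 ≅ Z^2, C_1 ≅ Z^1.

∂_1: C_1 → C_0 maps an edge to its endpoints' difference, ∂[p,q] = q − p. For instance
  ∂[0,1] = [1] − [0].
This gives a 2×1 integer matrix of rank 1; reducing to Smith normal form yields diagonal entries (1).

Reading off H_k = ker ∂_k / im ∂_{k+1}:

  H_0: rank C_0 − rank ∂_1 = 2 − 1 = 1, and the invariant factors of ∂_1 are all 1, so H_0 = Z.
  H_1: rank ker ∂_1 − rank ∂_2 = (1 − 1) − 0 = 0, and there is no ∂_2, so H_1 = 0.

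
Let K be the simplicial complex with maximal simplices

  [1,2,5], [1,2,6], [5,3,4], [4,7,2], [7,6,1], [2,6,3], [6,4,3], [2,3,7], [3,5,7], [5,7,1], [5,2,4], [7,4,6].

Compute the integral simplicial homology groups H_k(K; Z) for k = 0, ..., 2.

H_0 ≅ Z,  H_1 ≅ Z_2,  H_2 = 0.

K has 7 vertices, 18 edges, 12 triangles.
rank ∂_0 = 0, rank ∂_1 = 6 ⇒ b_0 = 7 − 0 − 6 = 1; all invariant factors of ∂_1 are 1 so no torsion. So H_0 = Z.
rank ∂_1 = 6, rank ∂_2 = 12 ⇒ b_1 = 18 − 6 − 12 = 0; ∂_2 has invariant factor(s) [2] giving torsion. So H_1 = Z_2.
rank ∂_2 = 12, rank ∂_3 = 0 ⇒ b_2 = 12 − 12 − 0 = 0. So H_2 = 0.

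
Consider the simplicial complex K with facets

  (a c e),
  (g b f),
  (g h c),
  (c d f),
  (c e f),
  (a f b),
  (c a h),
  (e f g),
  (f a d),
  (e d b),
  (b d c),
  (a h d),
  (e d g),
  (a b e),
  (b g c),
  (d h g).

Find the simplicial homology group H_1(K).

Take the total order a < b < c < d < e < f < g < h on the vertex set. Then K (dimension 2) consists of the simplices:

  0-simplices (8): a, b, c, d, e, f, g, h
  1-simplices (24): ab, ac, ad, ae, af, ah, bc, bd, be, bf, bg, cd, ce, cf, cg, ch, de, df, dg, dh, ef, eg, fg, gh
  2-simplices (16): abe, abf, ace, ach, adf, adh, bcd, bcg, bde, bfg, cdf, cef, cgh, deg, dgh, efg

Hence C_0 ≅ Z^8, C_1 ≅ Z^24, C_2 ≅ Z^16.

The boundary map ∂_1: C_1 → C_0 maps an edge to its endpoints' difference, ∂[p,q] = q − p. For instance
  ∂ch = h − c.
The 8×24 boundary matrix has rank 7 and Smith normal form diag(1,1,1,1,1,1,1).

The boundary map ∂_2: C_2 → C_1 maps a triangle to the signed sum of its edges. For instance
  ∂abf = bf − af + ab,
  ∂ace = ce − ae + ac.
The 24×16 boundary matrix has rank 15 and Smith normal form diag(1,1,1,1,1,1,1,1,1,1,1,1,1,1,1).

Reading off H_k = ker ∂_k / im ∂_{k+1}:

  H_1: rank ker ∂_1 − rank ∂_2 = (24 − 7) − 15 = 2, and the invariant factors of ∂_2 are all 1, so H_1 ≅ Z^2.

H_1 = Z^2.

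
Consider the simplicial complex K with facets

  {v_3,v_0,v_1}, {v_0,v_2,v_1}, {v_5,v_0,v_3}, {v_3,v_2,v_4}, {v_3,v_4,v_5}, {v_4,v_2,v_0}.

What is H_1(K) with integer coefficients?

H_1 = Z.

We work with the vertex ordering v_0 < v_1 < v_2 < v_3 < v_4 < v_5. The simplices of K, each written with vertices in increasing order, are:

  0-simplices (6): [v_0], [v_1], [v_2], [v_3], [v_4], [v_5]
  1-simplices (12): [v_0,v_1], [v_0,v_2], [v_0,v_3], [v_0,v_4], [v_0,v_5], [v_1,v_2], [v_1,v_3], [v_2,v_3], [v_2,v_4], [v_3,v_4], [v_3,v_5], [v_4,v_5]
  2-simplices (6): [v_0,v_1,v_2], [v_0,v_1,v_3], [v_0,v_2,v_4], [v_0,v_3,v_5], [v_2,v_3,v_4], [v_3,v_4,v_5]

giving chain groups C_0 ≅ Z^6, C_1 ≅ Z^12, C_2 ≅ Z^6.

The boundary map ∂_1: C_1 → C_0 sends each edge [p,q] (with p < q) to q − p. For instance
  ∂[v_0,v_2] = [v_2] − [v_0].
The 6×12 boundary matrix has rank 5 and Smith normal form diag(1,1,1,1,1).

∂_2: C_2 → C_1 sends each 2-simplex [p,q,r] to [q,r] − [p,r] + [p,q]. For instance
  ∂[v_2,v_3,v_4] = [v_3,v_4] − [v_2,v_4] + [v_2,v_3],
  ∂[v_0,v_2,v_4] = [v_2,v_4] − [v_0,v_4] + [v_0,v_2].
This gives a 12×6 integer matrix of rank 6; reducing to Smith normal form yields diagonal entries (1,1,1,1,1,1).

Computing H_k = (kernel of ∂_k) / (image of ∂_{k+1}):

  H_1: rank ker ∂_1 − rank ∂_2 = (12 − 5) − 6 = 1, and the invariant factors of ∂_2 are all 1, so H_1 = Z.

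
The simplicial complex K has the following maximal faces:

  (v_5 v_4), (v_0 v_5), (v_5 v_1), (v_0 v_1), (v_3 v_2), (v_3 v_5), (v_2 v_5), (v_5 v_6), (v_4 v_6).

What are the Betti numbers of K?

Order the vertices as v_0 < v_1 < v_2 < v_3 < v_4 < v_5 < v_6. Listing each simplex with vertices in this order, K has dimension 1 with simplices:

  0-simplices (7): [v_0], [v_1], [v_2], [v_3], [v_4], [v_5], [v_6]
  1-simplices (9): [v_0,v_1], [v_0,v_5], [v_1,v_5], [v_2,v_3], [v_2,v_5], [v_3,v_5], [v_4,v_5], [v_4,v_6], [v_5,v_6]

so the chain groups are C_0 ≅ Z^7, C_1 ≅ Z^9.

The boundary map ∂_1: C_1 → C_0 sends each edge [p,q] (with p < q) to q − p. For instance
  ∂[v_4,v_6] = [v_6] − [v_4].
This gives a 7×9 integer matrix of rank 6; reducing to Smith normal form yields diagonal entries (1,1,1,1,1,1).

Computing H_k = (kernel of ∂_k) / (image of ∂_{k+1}):

  H_0: rank C_0 − rank ∂_1 = 7 − 6 = 1, and the invariant factors of ∂_1 are all 1, so H_0 ≅ Z.
  H_1: rank ker ∂_1 − rank ∂_2 = (9 − 6) − 0 = 3, and there is no ∂_2, so H_1 ≅ Z^3.

Hence the Betti numbers are b_0 = 1, b_1 = 3.

b_0 = 1, b_1 = 3.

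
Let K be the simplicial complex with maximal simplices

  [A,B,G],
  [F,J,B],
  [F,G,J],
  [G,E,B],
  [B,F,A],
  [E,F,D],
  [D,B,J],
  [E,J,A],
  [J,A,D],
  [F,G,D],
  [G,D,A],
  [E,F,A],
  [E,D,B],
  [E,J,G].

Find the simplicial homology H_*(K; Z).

Fix the vertex order A < B < D < E < F < G < J and write every simplex with vertices in increasing order. Then dim K = 2 and the simplices of K are:

  0-simplices (7): A, B, D, E, F, G, J
  1-simplices (21): AB, AD, AE, AF, AG, AJ, BD, BE, BF, BG, BJ, DE, DF, DG, DJ, EF, EG, EJ, FG, FJ, GJ
  2-simplices (14): ABF, ABG, ADG, ADJ, AEF, AEJ, BDE, BDJ, BEG, BFJ, DEF, DFG, EGJ, FGJ

so the chain groups are C_0 ≅ Z^7, C_1 ≅ Z^21, C_2 ≅ Z^14.

The boundary map ∂_1: C_1 → C_0 is given by ∂[p,q] = [q] − [p]. For instance
  ∂GJ = J − G.
As a 7×21 matrix over Z this has rank 6, with invariant factors (1,1,1,1,1,1).

∂_2: C_2 → C_1 acts by ∂[p,q,r] = [q,r] − [p,r] + [p,q]. For instance
  ∂DFG = FG − DG + DF,
  ∂EGJ = GJ − EJ + EG.
The 21×14 boundary matrix has rank 13 and Smith normal form diag(1,1,1,1,1,1,1,1,1,1,1,1,1).

Now H_k = ker ∂_k / im ∂_{k+1}, so:

  H_0: rank C_0 − rank ∂_1 = 7 − 6 = 1, and the invariant factors of ∂_1 are all 1, so H_0 ≅ Z.
  H_1: rank ker ∂_1 − rank ∂_2 = (21 − 6) − 13 = 2, and the invariant factors of ∂_2 are all 1, so H_1 ≅ Z^2.
  H_2: rank ker ∂_2 − rank ∂_3 = (14 − 13) − 0 = 1, and there is no ∂_3, so H_2 ≅ Z.

H_0 ≅ Z,  H_1 ≅ Z^2,  H_2 ≅ Z.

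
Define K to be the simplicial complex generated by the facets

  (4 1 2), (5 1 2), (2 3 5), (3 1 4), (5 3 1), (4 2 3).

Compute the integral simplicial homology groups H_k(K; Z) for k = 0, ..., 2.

H_0 = Z,  H_1 = 0,  H_2 = Z.

K has 5 vertices, 9 edges, 6 triangles.
rank ∂_0 = 0, rank ∂_1 = 4 ⇒ b_0 = 5 − 0 − 4 = 1; all invariant factors of ∂_1 are 1 so no torsion. So H_0 = Z.
rank ∂_1 = 4, rank ∂_2 = 5 ⇒ b_1 = 9 − 4 − 5 = 0; all invariant factors of ∂_2 are 1 so no torsion. So H_1 = 0.
rank ∂_2 = 5, rank ∂_3 = 0 ⇒ b_2 = 6 − 5 − 0 = 1. So H_2 = Z.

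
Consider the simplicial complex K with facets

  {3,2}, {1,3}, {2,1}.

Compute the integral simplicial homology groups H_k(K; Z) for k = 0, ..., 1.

Order the vertices as 1 < 2 < 3. Listing each simplex with vertices in this order, K has dimension 1 with simplices:

  0-simplices (3): [1], [2], [3]
  1-simplices (3): [1,2], [1,3], [2,3]

Hence C_0 ≅ Z^3, C_1 ≅ Z^3.

∂_1: C_1 → C_0 sends each edge [p,q] (with p < q) to q − p. For instance
  ∂[2,3] = [3] − [2].
As a 3×3 matrix over Z this has rank 2, with invariant factors (1,1).

Computing H_k = (kernel of ∂_k) / (image of ∂_{k+1}):

  H_0: rank C_0 − rank ∂_1 = 3 − 2 = 1, and the invariant factors of ∂_1 are all 1, so H_0 ≅ Z.
  H_1: rank ker ∂_1 − rank ∂_2 = (3 − 2) − 0 = 1, and there is no ∂_2, so H_1 ≅ Z.

(K is a triangulation of the circle S^1.)

H_0 = Z,  H_1 = Z.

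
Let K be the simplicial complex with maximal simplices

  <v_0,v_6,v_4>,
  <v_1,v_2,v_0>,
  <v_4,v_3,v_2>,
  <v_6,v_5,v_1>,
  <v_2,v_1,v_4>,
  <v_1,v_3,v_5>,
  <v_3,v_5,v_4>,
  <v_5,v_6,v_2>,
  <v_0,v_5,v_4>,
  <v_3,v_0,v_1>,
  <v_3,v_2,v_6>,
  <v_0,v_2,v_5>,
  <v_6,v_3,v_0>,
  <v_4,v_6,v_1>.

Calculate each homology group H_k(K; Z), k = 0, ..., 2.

H_0 ≅ Z,  H_1 ≅ Z^2,  H_2 ≅ Z.

Take the total order v_0 < v_1 < v_2 < v_3 < v_4 < v_5 < v_6 on the vertex set. Then K (dimension 2) consists of the simplices:

  0-simplices (7): [v_0], [v_1], [v_2], [v_3], [v_4], [v_5], [v_6]
  1-simplices (21): (21 of them)
  2-simplices (14): (14 of them)

giving chain groups C_0 ≅ Z^7, C_1 ≅ Z^21, C_2 ≅ Z^14.

∂_1: C_1 → C_0 sends each edge [p,q] (with p < q) to q − p. For instance
  ∂[v_1,v_6] = [v_6] − [v_1].
As a 7×21 matrix over Z this has rank 6, with invariant factors (1,1,1,1,1,1).

∂_2: C_2 → C_1 acts by ∂[p,q,r] = [q,r] − [p,r] + [p,q]. For instance
  ∂[v_0,v_1,v_2] = [v_1,v_2] − [v_0,v_2] + [v_0,v_1],
  ∂[v_0,v_3,v_6] = [v_3,v_6] − [v_0,v_6] + [v_0,v_3].
The 21×14 boundary matrix has rank 13 and Smith normal form diag(1,1,1,1,1,1,1,1,1,1,1,1,1).

From H_k ≅ ker(∂_k) / im(∂_{k+1}) we obtain:

  H_0: rank C_0 − rank ∂_1 = 7 − 6 = 1, and the invariant factors of ∂_1 are all 1, so H_0 ≅ Z.
  H_1: rank ker ∂_1 − rank ∂_2 = (21 − 6) − 13 = 2, and the invariant factors of ∂_2 are all 1, so H_1 ≅ Z^2.
  H_2: rank ker ∂_2 − rank ∂_3 = (14 − 13) − 0 = 1, and there is no ∂_3, so H_2 ≅ Z.

(K is a triangulation of the torus T^2.)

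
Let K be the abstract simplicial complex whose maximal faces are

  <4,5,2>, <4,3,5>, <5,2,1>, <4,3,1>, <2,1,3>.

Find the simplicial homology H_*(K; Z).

We work with the vertex ordering 1 < 2 < 3 < 4 < 5. The simplices of K, each written with vertices in increasing order, are:

  0-simplices (5): [1], [2], [3], [4], [5]
  1-simplices (10): [1,2], [1,3], [1,4], [1,5], [2,3], [2,4], [2,5], [3,4], [3,5], [4,5]
  2-simplices (5): [1,2,3], [1,2,5], [1,3,4], [2,4,5], [3,4,5]

so the chain groups are C_0 ≅ Z^5, C_1 ≅ Z^10, C_2 ≅ Z^5.

∂_1: C_1 → C_0 sends each edge [p,q] (with p < q) to q − p.
As a 5×10 matrix over Z this has rank 4, with invariant factors (1,1,1,1).

The boundary map ∂_2: C_2 → C_1 acts by ∂[p,q,r] = [q,r] − [p,r] + [p,q]. For instance
  ∂[1,2,5] = [2,5] − [1,5] + [1,2],
  ∂[1,2,3] = [2,3] − [1,3] + [1,2].
As a 10×5 matrix over Z this has rank 5, with invariant factors (1,1,1,1,1).

Reading off H_k = ker ∂_k / im ∂_{k+1}:

  H_0: rank C_0 − rank ∂_1 = 5 − 4 = 1, and the invariant factors of ∂_1 are all 1, so H_0 ≅ Z.
  H_1: rank ker ∂_1 − rank ∂_2 = (10 − 4) − 5 = 1, and the invariant factors of ∂_2 are all 1, so H_1 ≅ Z.
  H_2: rank ker ∂_2 − rank ∂_3 = (5 − 5) − 0 = 0, and there is no ∂_3, so H_2 ≅ 0.

H_0 = Z,  H_1 = Z,  H_2 = 0.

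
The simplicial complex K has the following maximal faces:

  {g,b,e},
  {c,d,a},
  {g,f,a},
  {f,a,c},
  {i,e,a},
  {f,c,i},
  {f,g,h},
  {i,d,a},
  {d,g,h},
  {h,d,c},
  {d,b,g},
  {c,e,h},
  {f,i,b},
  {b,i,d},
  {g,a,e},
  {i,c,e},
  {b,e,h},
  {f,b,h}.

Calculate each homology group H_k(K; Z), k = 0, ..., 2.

H_0 ≅ Z,  H_1 ≅ Z ⊕ Z/2,  H_2 = 0.

We work with the vertex ordering a < b < c < d < e < f < g < h < i. The simplices of K, each written with vertices in increasing order, are:

  0-simplices (9): a, b, c, d, e, f, g, h, i
  1-simplices (27): ac, ad, ae, af, ag, ai, bd, be, bf, bg, bh, bi, cd, ce, cf, ch, ci, dg, dh, di, eg, eh, ei, fg, fh, fi, gh
  2-simplices (18): acd, acf, adi, aeg, aei, afg, bdg, bdi, beg, beh, bfh, bfi, cdh, ceh, cei, cfi, dgh, fgh

giving chain groups C_0 ≅ Z^9, C_1 ≅ Z^27, C_2 ≅ Z^18.

The boundary map ∂_1: C_1 → C_0 is given by ∂[p,q] = [q] − [p]. For instance
  ∂bh = h − b.
This gives a 9×27 integer matrix of rank 8; reducing to Smith normal form yields diagonal entries (1,1,1,1,1,1,1,1).

Boundary ∂_2: C_2 → C_1 acts by ∂[p,q,r] = [q,r] − [p,r] + [p,q]. For instance
  ∂acd = cd − ad + ac,
  ∂aeg = eg − ag + ae.
The 27×18 boundary matrix has rank 18 and Smith normal form diag(1,1,1,1,1,1,1,1,1,1,1,1,1,1,1,1,1,2).

Reading off H_k = ker ∂_k / im ∂_{k+1}:

  H_0: rank C_0 − rank ∂_1 = 9 − 8 = 1, and the invariant factors of ∂_1 are all 1, so H_0 = Z.
  H_1: rank ker ∂_1 − rank ∂_2 = (27 − 8) − 18 = 1, and ∂_2 has invariant factor 2 > 1, so H_1 = Z ⊕ Z/2.
  H_2: rank ker ∂_2 − rank ∂_3 = (18 − 18) − 0 = 0, and there is no ∂_3, so H_2 = 0.

As a check, the Euler characteristic is 9 − 27 + 18 = 0, which agrees with 1 − 1 + 0 = 0.
(K is a triangulation of the Klein bottle.)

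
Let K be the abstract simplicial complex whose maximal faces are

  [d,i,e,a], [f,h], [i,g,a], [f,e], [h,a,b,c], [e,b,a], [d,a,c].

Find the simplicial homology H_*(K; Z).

Fix the vertex order a < b < c < d < e < f < g < h < i and write every simplex with vertices in increasing order. Then dim K = 3 and the simplices of K are:

  0-simplices (9): a, b, c, d, e, f, g, h, i
  1-simplices (18): ab, ac, ad, ae, ag, ah, ai, bc, be, bh, cd, ch, de, di, ef, ei, fh, gi
  2-simplices (11): abc, abe, abh, acd, ach, ade, adi, aei, agi, bch, dei
  3-simplices (2): abch, adei

Hence C_0 ≅ Z^9, C_1 ≅ Z^18, C_2 ≅ Z^11, C_3 ≅ Z^2.

Boundary ∂_1: C_1 → C_0 sends each edge [p,q] (with p < q) to q − p.
This gives a 9×18 integer matrix of rank 8; reducing to Smith normal form yields diagonal entries (1,1,1,1,1,1,1,1).

The boundary map ∂_2: C_2 → C_1 maps a triangle to the signed sum of its edges. For instance
  ∂bch = ch − bh + bc,
  ∂acd = cd − ad + ac.
As a 18×11 matrix over Z this has rank 9, with invariant factors (1,1,1,1,1,1,1,1,1).

Boundary ∂_3: C_3 → C_2 sends each 3-simplex σ to the alternating sum Σ_i (−1)^i (σ with its i-th vertex removed). For instance
  ∂adei = dei − aei + adi − ade,
  ∂abch = bch − ach + abh − abc.
The resulting 11×2 matrix has rank 2, and its Smith normal form has invariant factors (1,1).

From H_k ≅ ker(∂_k) / im(∂_{k+1}) we obtain:

  H_0: rank C_0 − rank ∂_1 = 9 − 8 = 1, and the invariant factors of ∂_1 are all 1, so H_0 ≅ Z.
  H_1: rank ker ∂_1 − rank ∂_2 = (18 − 8) − 9 = 1, and the invariant factors of ∂_2 are all 1, so H_1 ≅ Z.
  H_2: rank ker ∂_2 − rank ∂_3 = (11 − 9) − 2 = 0, and the invariant factors of ∂_3 are all 1, so H_2 ≅ 0.
  H_3: rank ker ∂_3 − rank ∂_4 = (2 − 2) − 0 = 0, and there is no ∂_4, so H_3 ≅ 0.

As a check, the Euler characteristic is 9 − 18 + 11 − 2 = 0, which agrees with 1 − 1 + 0 − 0 = 0.

H_0 ≅ Z,  H_1 ≅ Z,  H_2 = 0,  H_3 = 0.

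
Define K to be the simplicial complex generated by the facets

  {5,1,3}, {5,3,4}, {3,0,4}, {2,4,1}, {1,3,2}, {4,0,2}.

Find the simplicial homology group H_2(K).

H_2 ≅ 0.

Take the total order 0 < 1 < 2 < 3 < 4 < 5 on the vertex set. Then K (dimension 2) consists of the simplices:

  0-simplices (6): [0], [1], [2], [3], [4], [5]
  1-simplices (12): [0,2], [0,3], [0,4], [1,2], [1,3], [1,4], [1,5], [2,3], [2,4], [3,4], [3,5], [4,5]
  2-simplices (6): [0,2,4], [0,3,4], [1,2,3], [1,2,4], [1,3,5], [3,4,5]

giving chain groups C_0 ≅ Z^6, C_1 ≅ Z^12, C_2 ≅ Z^6.

Boundary ∂_1: C_1 → C_0 maps an edge to its endpoints' difference, ∂[p,q] = q − p. For instance
  ∂[1,4] = [4] − [1].
As a 6×12 matrix over Z this has rank 5, with invariant factors (1,1,1,1,1).

Boundary ∂_2: C_2 → C_1 acts by ∂[p,q,r] = [q,r] − [p,r] + [p,q]. For instance
  ∂[1,2,3] = [2,3] − [1,3] + [1,2],
  ∂[0,3,4] = [3,4] − [0,4] + [0,3].
As a 12×6 matrix over Z this has rank 6, with invariant factors (1,1,1,1,1,1).

From H_k ≅ ker(∂_k) / im(∂_{k+1}) we obtain:

  H_2: rank ker ∂_2 − rank ∂_3 = (6 − 6) − 0 = 0, and there is no ∂_3, so H_2 ≅ 0.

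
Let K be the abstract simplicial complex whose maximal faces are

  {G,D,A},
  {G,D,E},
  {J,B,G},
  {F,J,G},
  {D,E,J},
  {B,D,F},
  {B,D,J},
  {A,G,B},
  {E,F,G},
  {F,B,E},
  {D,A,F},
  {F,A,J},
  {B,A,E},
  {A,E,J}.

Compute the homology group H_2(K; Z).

Fix the vertex order A < B < D < E < F < G < J and write every simplex with vertices in increasing order. Then dim K = 2 and the simplices of K are:

  0-simplices (7): A, B, D, E, F, G, J
  1-simplices (21): AB, AD, AE, AF, AG, AJ, BD, BE, BF, BG, BJ, DE, DF, DG, DJ, EF, EG, EJ, FG, FJ, GJ
  2-simplices (14): ABE, ABG, ADF, ADG, AEJ, AFJ, BDF, BDJ, BEF, BGJ, DEG, DEJ, EFG, FGJ

so the chain groups are C_0 ≅ Z^7, C_1 ≅ Z^21, C_2 ≅ Z^14.

∂_1: C_1 → C_0 sends each edge [p,q] (with p < q) to q − p.
As a 7×21 matrix over Z this has rank 6, with invariant factors (1,1,1,1,1,1).

Boundary ∂_2: C_2 → C_1 maps a triangle to the signed sum of its edges. For instance
  ∂FGJ = GJ − FJ + FG,
  ∂BGJ = GJ − BJ + BG.
This gives a 21×14 integer matrix of rank 13; reducing to Smith normal form yields diagonal entries (1,1,1,1,1,1,1,1,1,1,1,1,1).

Computing H_k = (kernel of ∂_k) / (image of ∂_{k+1}):

  H_2: rank ker ∂_2 − rank ∂_3 = (14 − 13) − 0 = 1, and there is no ∂_3, so H_2 ≅ Z.

H_2 = Z.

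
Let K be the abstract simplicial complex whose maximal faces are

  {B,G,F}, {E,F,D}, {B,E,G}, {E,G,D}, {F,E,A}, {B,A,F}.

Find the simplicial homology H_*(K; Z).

H_0 = Z,  H_1 = Z,  H_2 = 0.

Take the total order A < B < D < E < F < G on the vertex set. Then K (dimension 2) consists of the simplices:

  0-simplices (6): A, B, D, E, F, G
  1-simplices (12): AB, AE, AF, BE, BF, BG, DE, DF, DG, EF, EG, FG
  2-simplices (6): ABF, AEF, BEG, BFG, DEF, DEG

Hence C_0 ≅ Z^6, C_1 ≅ Z^12, C_2 ≅ Z^6.

∂_1: C_1 → C_0 maps an edge to its endpoints' difference, ∂[p,q] = q − p.
The resulting 6×12 matrix has rank 5, and its Smith normal form has invariant factors (1,1,1,1,1).

Boundary ∂_2: C_2 → C_1 sends each 2-simplex [p,q,r] to [q,r] − [p,r] + [p,q]. For instance
  ∂ABF = BF − AF + AB,
  ∂BEG = EG − BG + BE.
As a 12×6 matrix over Z this has rank 6, with invariant factors (1,1,1,1,1,1).

From H_k ≅ ker(∂_k) / im(∂_{k+1}) we obtain:

  H_0: rank C_0 − rank ∂_1 = 6 − 5 = 1, and the invariant factors of ∂_1 are all 1, so H_0 = Z.
  H_1: rank ker ∂_1 − rank ∂_2 = (12 − 5) − 6 = 1, and the invariant factors of ∂_2 are all 1, so H_1 = Z.
  H_2: rank ker ∂_2 − rank ∂_3 = (6 − 6) − 0 = 0, and there is no ∂_3, so H_2 = 0.

(K is a triangulation of the cylinder S^1 x I.)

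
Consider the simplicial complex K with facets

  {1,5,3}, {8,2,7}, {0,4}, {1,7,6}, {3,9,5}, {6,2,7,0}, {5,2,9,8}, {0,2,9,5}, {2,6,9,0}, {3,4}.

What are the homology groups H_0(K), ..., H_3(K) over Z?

Order the vertices as 0 < 1 < 2 < 3 < 4 < 5 < 6 < 7 < 8 < 9. Listing each simplex with vertices in this order, K has dimension 3 with simplices:

  0-simplices (10): [0], [1], [2], [3], [4], [5], [6], [7], [8], [9]
  1-simplices (24): (24 of them)
  2-simplices (17): [0,2,5], [0,2,6], [0,2,7], [0,2,9], [0,5,9], [0,6,7], [0,6,9], [1,3,5], [1,6,7], [2,5,8], [2,5,9], [2,6,7], [2,6,9], [2,7,8], [2,8,9], [3,5,9], [5,8,9]
  3-simplices (4): [0,2,5,9], [0,2,6,7], [0,2,6,9], [2,5,8,9]

so the chain groups are C_0 ≅ Z^10, C_1 ≅ Z^24, C_2 ≅ Z^17, C_3 ≅ Z^4.

Boundary ∂_1: C_1 → C_0 is given by ∂[p,q] = [q] − [p]. For instance
  ∂[1,7] = [7] − [1].
The resulting 10×24 matrix has rank 9, and its Smith normal form has invariant factors (1,1,1,1,1,1,1,1,1).

Boundary ∂_2: C_2 → C_1 acts by ∂[p,q,r] = [q,r] − [p,r] + [p,q]. For instance
  ∂[1,3,5] = [3,5] − [1,5] + [1,3],
  ∂[2,6,9] = [6,9] − [2,9] + [2,6].
The 24×17 boundary matrix has rank 13 and Smith normal form diag(1,1,1,1,1,1,1,1,1,1,1,1,1).

∂_3: C_3 → C_2 sends each 3-simplex σ to the alternating sum Σ_i (−1)^i (σ with its i-th vertex removed). For instance
  ∂[0,2,5,9] = [2,5,9] − [0,5,9] + [0,2,9] − [0,2,5],
  ∂[2,5,8,9] = [5,8,9] − [2,8,9] + [2,5,9] − [2,5,8].
As a 17×4 matrix over Z this has rank 4, with invariant factors (1,1,1,1).

Reading off H_k = ker ∂_k / im ∂_{k+1}:

  H_0: rank C_0 − rank ∂_1 = 10 − 9 = 1, and the invariant factors of ∂_1 are all 1, so H_0 = Z.
  H_1: rank ker ∂_1 − rank ∂_2 = (24 − 9) − 13 = 2, and the invariant factors of ∂_2 are all 1, so H_1 = Z^2.
  H_2: rank ker ∂_2 − rank ∂_3 = (17 − 13) − 4 = 0, and the invariant factors of ∂_3 are all 1, so H_2 = 0.
  H_3: rank ker ∂_3 − rank ∂_4 = (4 − 4) − 0 = 0, and there is no ∂_4, so H_3 = 0.

H_0 = Z,  H_1 = Z^2,  H_2 = 0,  H_3 = 0.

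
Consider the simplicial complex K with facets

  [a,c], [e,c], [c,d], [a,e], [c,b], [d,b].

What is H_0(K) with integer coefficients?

We work with the vertex ordering a < b < c < d < e. The simplices of K, each written with vertices in increasing order, are:

  0-simplices (5): a, b, c, d, e
  1-simplices (6): ac, ae, bc, bd, cd, ce

so the chain groups are C_0 ≅ Z^5, C_1 ≅ Z^6.

Boundary ∂_1: C_1 → C_0 maps an edge to its endpoints' difference, ∂[p,q] = q − p. For instance
  ∂ce = e − c.
This gives a 5×6 integer matrix of rank 4; reducing to Smith normal form yields diagonal entries (1,1,1,1).

From H_k ≅ ker(∂_k) / im(∂_{k+1}) we obtain:

  H_0: rank C_0 − rank ∂_1 = 5 − 4 = 1, and the invariant factors of ∂_1 are all 1, so H_0 = Z.

H_0 ≅ Z.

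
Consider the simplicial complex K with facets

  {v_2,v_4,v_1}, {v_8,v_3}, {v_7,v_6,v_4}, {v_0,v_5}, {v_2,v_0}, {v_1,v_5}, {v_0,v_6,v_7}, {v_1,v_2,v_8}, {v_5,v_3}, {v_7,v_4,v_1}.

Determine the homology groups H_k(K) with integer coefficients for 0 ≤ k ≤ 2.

We work with the vertex ordering v_0 < v_1 < v_2 < v_3 < v_4 < v_5 < v_6 < v_7 < v_8. The simplices of K, each written with vertices in increasing order, are:

  0-simplices (9): [v_0], [v_1], [v_2], [v_3], [v_4], [v_5], [v_6], [v_7], [v_8]
  1-simplices (16): (16 of them)
  2-simplices (5): [v_0,v_6,v_7], [v_1,v_2,v_4], [v_1,v_2,v_8], [v_1,v_4,v_7], [v_4,v_6,v_7]

so the chain groups are C_0 ≅ Z^9, C_1 ≅ Z^16, C_2 ≅ Z^5.

The boundary map ∂_1: C_1 → C_0 sends each edge [p,q] (with p < q) to q − p.
As a 9×16 matrix over Z this has rank 8, with invariant factors (1,1,1,1,1,1,1,1).

The boundary map ∂_2: C_2 → C_1 sends each 2-simplex [p,q,r] to [q,r] − [p,r] + [p,q]. For instance
  ∂[v_4,v_6,v_7] = [v_6,v_7] − [v_4,v_7] + [v_4,v_6],
  ∂[v_1,v_2,v_8] = [v_2,v_8] − [v_1,v_8] + [v_1,v_2].
The 16×5 boundary matrix has rank 5 and Smith normal form diag(1,1,1,1,1).

Now H_k = ker ∂_k / im ∂_{k+1}, so:

  H_0: rank C_0 − rank ∂_1 = 9 − 8 = 1, and the invariant factors of ∂_1 are all 1, so H_0 ≅ Z.
  H_1: rank ker ∂_1 − rank ∂_2 = (16 − 8) − 5 = 3, and the invariant factors of ∂_2 are all 1, so H_1 ≅ Z^3.
  H_2: rank ker ∂_2 − rank ∂_3 = (5 − 5) − 0 = 0, and there is no ∂_3, so H_2 ≅ 0.

H_0 = Z,  H_1 = Z^3,  H_2 = 0.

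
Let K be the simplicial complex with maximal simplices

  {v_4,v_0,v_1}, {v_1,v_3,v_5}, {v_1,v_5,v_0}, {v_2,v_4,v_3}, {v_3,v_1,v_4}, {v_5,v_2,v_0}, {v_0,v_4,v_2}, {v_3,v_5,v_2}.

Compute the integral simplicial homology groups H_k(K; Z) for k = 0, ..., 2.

H_0 ≅ Z,  H_1 = 0,  H_2 ≅ Z.

Take the total order v_0 < v_1 < v_2 < v_3 < v_4 < v_5 on the vertex set. Then K (dimension 2) consists of the simplices:

  0-simplices (6): [v_0], [v_1], [v_2], [v_3], [v_4], [v_5]
  1-simplices (12): [v_0,v_1], [v_0,v_2], [v_0,v_4], [v_0,v_5], [v_1,v_3], [v_1,v_4], [v_1,v_5], [v_2,v_3], [v_2,v_4], [v_2,v_5], [v_3,v_4], [v_3,v_5]
  2-simplices (8): [v_0,v_1,v_4], [v_0,v_1,v_5], [v_0,v_2,v_4], [v_0,v_2,v_5], [v_1,v_3,v_4], [v_1,v_3,v_5], [v_2,v_3,v_4], [v_2,v_3,v_5]

giving chain groups C_0 ≅ Z^6, C_1 ≅ Z^12, C_2 ≅ Z^8.

∂_1: C_1 → C_0 sends each edge [p,q] (with p < q) to q − p. For instance
  ∂[v_0,v_5] = [v_5] − [v_0].
The 6×12 boundary matrix has rank 5 and Smith normal form diag(1,1,1,1,1).

The boundary map ∂_2: C_2 → C_1 maps a triangle to the signed sum of its edges. For instance
  ∂[v_1,v_3,v_5] = [v_3,v_5] − [v_1,v_5] + [v_1,v_3],
  ∂[v_2,v_3,v_5] = [v_3,v_5] − [v_2,v_5] + [v_2,v_3].
As a 12×8 matrix over Z this has rank 7, with invariant factors (1,1,1,1,1,1,1).

From H_k ≅ ker(∂_k) / im(∂_{k+1}) we obtain:

  H_0: rank C_0 − rank ∂_1 = 6 − 5 = 1, and the invariant factors of ∂_1 are all 1, so H_0 = Z.
  H_1: rank ker ∂_1 − rank ∂_2 = (12 − 5) − 7 = 0, and the invariant factors of ∂_2 are all 1, so H_1 = 0.
  H_2: rank ker ∂_2 − rank ∂_3 = (8 − 7) − 0 = 1, and there is no ∂_3, so H_2 = Z.

(K is a triangulation of the 2-sphere S^2.)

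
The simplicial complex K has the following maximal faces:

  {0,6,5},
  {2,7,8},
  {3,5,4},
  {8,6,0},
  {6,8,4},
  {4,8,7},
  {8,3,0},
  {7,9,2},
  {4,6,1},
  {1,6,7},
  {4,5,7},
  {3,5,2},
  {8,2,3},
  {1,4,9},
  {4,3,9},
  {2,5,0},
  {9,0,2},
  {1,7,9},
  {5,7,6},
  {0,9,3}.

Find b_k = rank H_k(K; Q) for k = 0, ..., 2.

We work with the vertex ordering 0 < 1 < 2 < 3 < 4 < 5 < 6 < 7 < 8 < 9. The simplices of K, each written with vertices in increasing order, are:

  0-simplices (10): [0], [1], [2], [3], [4], [5], [6], [7], [8], [9]
  1-simplices (30): (30 of them)
  2-simplices (20): (20 of them)

giving chain groups C_0 ≅ Z^10, C_1 ≅ Z^30, C_2 ≅ Z^20.

∂_1: C_1 → C_0 maps an edge to its endpoints' difference, ∂[p,q] = q − p. For instance
  ∂[1,6] = [6] − [1].
The 10×30 boundary matrix has rank 9 and Smith normal form diag(1,1,1,1,1,1,1,1,1).

Boundary ∂_2: C_2 → C_1 maps a triangle to the signed sum of its edges. For instance
  ∂[4,6,8] = [6,8] − [4,8] + [4,6],
  ∂[3,4,5] = [4,5] − [3,5] + [3,4].
The 30×20 boundary matrix has rank 20 and Smith normal form diag(1,1,1,1,1,1,1,1,1,1,1,1,1,1,1,1,1,1,1,2).

Reading off H_k = ker ∂_k / im ∂_{k+1}:

  H_0: rank C_0 − rank ∂_1 = 10 − 9 = 1, and the invariant factors of ∂_1 are all 1, so H_0 ≅ Z.
  H_1: rank ker ∂_1 − rank ∂_2 = (30 − 9) − 20 = 1, and ∂_2 has invariant factor 2 > 1, so H_1 ≅ Z ⊕ Z/2Z.
  H_2: rank ker ∂_2 − rank ∂_3 = (20 − 20) − 0 = 0, and there is no ∂_3, so H_2 ≅ 0.

Hence the Betti numbers are b_0 = 1, b_1 = 1, b_2 = 0.

b_0 = 1, b_1 = 1, b_2 = 0.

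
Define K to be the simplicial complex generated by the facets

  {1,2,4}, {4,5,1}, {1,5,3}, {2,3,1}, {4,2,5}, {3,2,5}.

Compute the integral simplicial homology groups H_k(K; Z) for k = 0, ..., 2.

Take the total order 1 < 2 < 3 < 4 < 5 on the vertex set. Then K (dimension 2) consists of the simplices:

  0-simplices (5): [1], [2], [3], [4], [5]
  1-simplices (9): [1,2], [1,3], [1,4], [1,5], [2,3], [2,4], [2,5], [3,5], [4,5]
  2-simplices (6): [1,2,3], [1,2,4], [1,3,5], [1,4,5], [2,3,5], [2,4,5]

Hence C_0 ≅ Z^5, C_1 ≅ Z^9, C_2 ≅ Z^6.

Boundary ∂_1: C_1 → C_0 maps an edge to its endpoints' difference, ∂[p,q] = q − p. For instance
  ∂[2,3] = [3] − [2].
The 5×9 boundary matrix has rank 4 and Smith normal form diag(1,1,1,1).

The boundary map ∂_2: C_2 → C_1 maps a triangle to the signed sum of its edges. For instance
  ∂[1,2,4] = [2,4] − [1,4] + [1,2],
  ∂[2,3,5] = [3,5] − [2,5] + [2,3].
The 9×6 boundary matrix has rank 5 and Smith normal form diag(1,1,1,1,1).

Reading off H_k = ker ∂_k / im ∂_{k+1}:

  H_0: rank C_0 − rank ∂_1 = 5 − 4 = 1, and the invariant factors of ∂_1 are all 1, so H_0 ≅ Z.
  H_1: rank ker ∂_1 − rank ∂_2 = (9 − 4) − 5 = 0, and the invariant factors of ∂_2 are all 1, so H_1 ≅ 0.
  H_2: rank ker ∂_2 − rank ∂_3 = (6 − 5) − 0 = 1, and there is no ∂_3, so H_2 ≅ Z.

H_0 = Z,  H_1 = 0,  H_2 = Z.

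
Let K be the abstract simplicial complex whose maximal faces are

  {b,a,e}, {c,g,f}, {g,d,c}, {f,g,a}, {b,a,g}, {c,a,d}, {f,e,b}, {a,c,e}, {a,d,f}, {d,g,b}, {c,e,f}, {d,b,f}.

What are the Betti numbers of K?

b_0 = 1, b_1 = 0, b_2 = 0.

Fix the vertex order a < b < c < d < e < f < g and write every simplex with vertices in increasing order. Then dim K = 2 and the simplices of K are:

  0-simplices (7): a, b, c, d, e, f, g
  1-simplices (18): ab, ac, ad, ae, af, ag, bd, be, bf, bg, cd, ce, cf, cg, df, dg, ef, fg
  2-simplices (12): abe, abg, acd, ace, adf, afg, bdf, bdg, bef, cdg, cef, cfg

Hence C_0 ≅ Z^7, C_1 ≅ Z^18, C_2 ≅ Z^12.

Boundary ∂_1: C_1 → C_0 maps an edge to its endpoints' difference, ∂[p,q] = q − p.
This gives a 7×18 integer matrix of rank 6; reducing to Smith normal form yields diagonal entries (1,1,1,1,1,1).

Boundary ∂_2: C_2 → C_1 acts by ∂[p,q,r] = [q,r] − [p,r] + [p,q]. For instance
  ∂bdf = df − bf + bd,
  ∂bef = ef − bf + be.
The 18×12 boundary matrix has rank 12 and Smith normal form diag(1,1,1,1,1,1,1,1,1,1,1,2).

Computing H_k = (kernel of ∂_k) / (image of ∂_{k+1}):

  H_0: rank C_0 − rank ∂_1 = 7 − 6 = 1, and the invariant factors of ∂_1 are all 1, so H_0 ≅ Z.
  H_1: rank ker ∂_1 − rank ∂_2 = (18 − 6) − 12 = 0, and ∂_2 has invariant factor 2 > 1, so H_1 ≅ Z/2.
  H_2: rank ker ∂_2 − rank ∂_3 = (12 − 12) − 0 = 0, and there is no ∂_3, so H_2 ≅ 0.

(K is a triangulation of the real projective plane RP^2.)

Hence the Betti numbers are b_0 = 1, b_1 = 0, b_2 = 0.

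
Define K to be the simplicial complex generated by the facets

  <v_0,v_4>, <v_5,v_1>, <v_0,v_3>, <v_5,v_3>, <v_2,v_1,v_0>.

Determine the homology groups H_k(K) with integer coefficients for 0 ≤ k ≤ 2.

K has 6 vertices, 7 edges, 1 triangle.
rank ∂_0 = 0, rank ∂_1 = 5 ⇒ b_0 = 6 − 0 − 5 = 1; all invariant factors of ∂_1 are 1 so no torsion. So H_0 = Z.
rank ∂_1 = 5, rank ∂_2 = 1 ⇒ b_1 = 7 − 5 − 1 = 1; all invariant factors of ∂_2 are 1 so no torsion. So H_1 = Z.
rank ∂_2 = 1, rank ∂_3 = 0 ⇒ b_2 = 1 − 1 − 0 = 0. So H_2 = 0.

H_0 = Z,  H_1 = Z,  H_2 = 0.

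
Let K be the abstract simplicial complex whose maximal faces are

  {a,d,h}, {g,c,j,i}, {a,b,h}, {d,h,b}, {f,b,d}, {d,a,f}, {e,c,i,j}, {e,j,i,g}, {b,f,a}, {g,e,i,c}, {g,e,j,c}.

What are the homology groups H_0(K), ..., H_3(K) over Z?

H_0 = Z^2,  H_1 = 0,  H_2 = Z,  H_3 = Z.

Order the vertices as a < b < c < d < e < f < g < h < i < j. Listing each simplex with vertices in this order, K has dimension 3 with simplices:

  0-simplices (10): a, b, c, d, e, f, g, h, i, j
  1-simplices (19): ab, ad, af, ah, bd, bf, bh, ce, cg, ci, cj, df, dh, eg, ei, ej, gi, gj, ij
  2-simplices (16): abf, abh, adf, adh, bdf, bdh, ceg, cei, cej, cgi, cgj, cij, egi, egj, eij, gij
  3-simplices (5): cegi, cegj, ceij, cgij, egij

Hence C_0 ≅ Z^10, C_1 ≅ Z^19, C_2 ≅ Z^16, C_3 ≅ Z^5.

The boundary map ∂_1: C_1 → C_0 is given by ∂[p,q] = [q] − [p].
This gives a 10×19 integer matrix of rank 8; reducing to Smith normal form yields diagonal entries (1,1,1,1,1,1,1,1).

∂_2: C_2 → C_1 maps a triangle to the signed sum of its edges. For instance
  ∂bdf = df − bf + bd,
  ∂egi = gi − ei + eg.
This gives a 19×16 integer matrix of rank 11; reducing to Smith normal form yields diagonal entries (1,1,1,1,1,1,1,1,1,1,1).

The boundary map ∂_3: C_3 → C_2 sends each 3-simplex σ to the alternating sum Σ_i (−1)^i (σ with its i-th vertex removed). For instance
  ∂ceij = eij − cij + cej − cei,
  ∂cegj = egj − cgj + cej − ceg.
This gives a 16×5 integer matrix of rank 4; reducing to Smith normal form yields diagonal entries (1,1,1,1).

From H_k ≅ ker(∂_k) / im(∂_{k+1}) we obtain:

  H_0: rank C_0 − rank ∂_1 = 10 − 8 = 2, and the invariant factors of ∂_1 are all 1, so H_0 ≅ Z^2.
  H_1: rank ker ∂_1 − rank ∂_2 = (19 − 8) − 11 = 0, and the invariant factors of ∂_2 are all 1, so H_1 ≅ 0.
  H_2: rank ker ∂_2 − rank ∂_3 = (16 − 11) − 4 = 1, and the invariant factors of ∂_3 are all 1, so H_2 ≅ Z.
  H_3: rank ker ∂_3 − rank ∂_4 = (5 − 4) − 0 = 1, and there is no ∂_4, so H_3 ≅ Z.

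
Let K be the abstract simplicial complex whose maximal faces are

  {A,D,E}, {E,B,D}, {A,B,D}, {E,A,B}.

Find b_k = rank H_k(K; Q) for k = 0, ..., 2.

K has 4 vertices, 6 edges, 4 triangles.
rank ∂_0 = 0, rank ∂_1 = 3 ⇒ b_0 = 4 − 0 − 3 = 1; all invariant factors of ∂_1 are 1 so no torsion. So H_0 ≅ Z.
rank ∂_1 = 3, rank ∂_2 = 3 ⇒ b_1 = 6 − 3 − 3 = 0; all invariant factors of ∂_2 are 1 so no torsion. So H_1 ≅ 0.
rank ∂_2 = 3, rank ∂_3 = 0 ⇒ b_2 = 4 − 3 − 0 = 1. So H_2 ≅ Z.

b_0 = 1, b_1 = 0, b_2 = 1.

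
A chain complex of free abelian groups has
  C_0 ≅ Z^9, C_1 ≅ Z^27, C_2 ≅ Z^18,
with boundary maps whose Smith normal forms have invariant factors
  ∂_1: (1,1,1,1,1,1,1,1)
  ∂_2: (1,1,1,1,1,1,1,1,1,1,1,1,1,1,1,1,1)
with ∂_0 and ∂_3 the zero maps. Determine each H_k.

H_0 ≅ Z,  H_1 ≅ Z^2,  H_2 ≅ Z.

H_0: b_0 = 9 − 0 − 8 = 1; torsion from ∂_1 factors > 1: none. So H_0 ≅ Z.
H_1: b_1 = 27 − 8 − 17 = 2; torsion from ∂_2 factors > 1: none. So H_1 ≅ Z^2.
H_2: b_2 = 18 − 17 − 0 = 1; torsion from ∂_3 factors > 1: none. So H_2 ≅ Z.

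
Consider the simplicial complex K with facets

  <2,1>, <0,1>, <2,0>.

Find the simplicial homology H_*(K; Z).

H_0 = Z,  H_1 = Z.

We work with the vertex ordering 0 < 1 < 2. The simplices of K, each written with vertices in increasing order, are:

  0-simplices (3): [0], [1], [2]
  1-simplices (3): [0,1], [0,2], [1,2]

so the chain groups are C_0 ≅ Z^3, C_1 ≅ Z^3.

∂_1: C_1 → C_0 is given by ∂[p,q] = [q] − [p]. For instance
  ∂[1,2] = [2] − [1].
The 3×3 boundary matrix has rank 2 and Smith normal form diag(1,1).

From H_k ≅ ker(∂_k) / im(∂_{k+1}) we obtain:

  H_0: rank C_0 − rank ∂_1 = 3 − 2 = 1, and the invariant factors of ∂_1 are all 1, so H_0 ≅ Z.
  H_1: rank ker ∂_1 − rank ∂_2 = (3 − 2) − 0 = 1, and there is no ∂_2, so H_1 ≅ Z.

(K is a triangulation of the circle S^1.)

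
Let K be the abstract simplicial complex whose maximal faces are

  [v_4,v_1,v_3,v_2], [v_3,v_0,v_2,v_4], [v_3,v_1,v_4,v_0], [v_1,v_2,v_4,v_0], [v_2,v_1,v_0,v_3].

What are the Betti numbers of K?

Order the vertices as v_0 < v_1 < v_2 < v_3 < v_4. Listing each simplex with vertices in this order, K has dimension 3 with simplices:

  0-simplices (5): [v_0], [v_1], [v_2], [v_3], [v_4]
  1-simplices (10): [v_0,v_1], [v_0,v_2], [v_0,v_3], [v_0,v_4], [v_1,v_2], [v_1,v_3], [v_1,v_4], [v_2,v_3], [v_2,v_4], [v_3,v_4]
  2-simplices (10): [v_0,v_1,v_2], [v_0,v_1,v_3], [v_0,v_1,v_4], [v_0,v_2,v_3], [v_0,v_2,v_4], [v_0,v_3,v_4], [v_1,v_2,v_3], [v_1,v_2,v_4], [v_1,v_3,v_4], [v_2,v_3,v_4]
  3-simplices (5): [v_0,v_1,v_2,v_3], [v_0,v_1,v_2,v_4], [v_0,v_1,v_3,v_4], [v_0,v_2,v_3,v_4], [v_1,v_2,v_3,v_4]

giving chain groups C_0 ≅ Z^5, C_1 ≅ Z^10, C_2 ≅ Z^10, C_3 ≅ Z^5.

The boundary map ∂_1: C_1 → C_0 is given by ∂[p,q] = [q] − [p]. For instance
  ∂[v_1,v_2] = [v_2] − [v_1].
This gives a 5×10 integer matrix of rank 4; reducing to Smith normal form yields diagonal entries (1,1,1,1).

∂_2: C_2 → C_1 maps a triangle to the signed sum of its edges. For instance
  ∂[v_2,v_3,v_4] = [v_3,v_4] − [v_2,v_4] + [v_2,v_3],
  ∂[v_1,v_2,v_3] = [v_2,v_3] − [v_1,v_3] + [v_1,v_2].
The 10×10 boundary matrix has rank 6 and Smith normal form diag(1,1,1,1,1,1).

Boundary ∂_3: C_3 → C_2 sends each 3-simplex σ to the alternating sum Σ_i (−1)^i (σ with its i-th vertex removed). For instance
  ∂[v_0,v_1,v_3,v_4] = [v_1,v_3,v_4] − [v_0,v_3,v_4] + [v_0,v_1,v_4] − [v_0,v_1,v_3],
  ∂[v_0,v_1,v_2,v_3] = [v_1,v_2,v_3] − [v_0,v_2,v_3] + [v_0,v_1,v_3] − [v_0,v_1,v_2].
The resulting 10×5 matrix has rank 4, and its Smith normal form has invariant factors (1,1,1,1).

Reading off H_k = ker ∂_k / im ∂_{k+1}:

  H_0: rank C_0 − rank ∂_1 = 5 − 4 = 1, and the invariant factors of ∂_1 are all 1, so H_0 = Z.
  H_1: rank ker ∂_1 − rank ∂_2 = (10 − 4) − 6 = 0, and the invariant factors of ∂_2 are all 1, so H_1 = 0.
  H_2: rank ker ∂_2 − rank ∂_3 = (10 − 6) − 4 = 0, and the invariant factors of ∂_3 are all 1, so H_2 = 0.
  H_3: rank ker ∂_3 − rank ∂_4 = (5 − 4) − 0 = 1, and there is no ∂_4, so H_3 = Z.

As a check, the Euler characteristic is 5 − 10 + 10 − 5 = 0, which agrees with 1 − 0 + 0 − 1 = 0.

Hence the Betti numbers are b_0 = 1, b_1 = 0, b_2 = 0, b_3 = 1.

b_0 = 1, b_1 = 0, b_2 = 0, b_3 = 1.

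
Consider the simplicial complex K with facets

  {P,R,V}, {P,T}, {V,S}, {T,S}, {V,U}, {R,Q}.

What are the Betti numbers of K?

Order the vertices as P < Q < R < S < T < U < V. Listing each simplex with vertices in this order, K has dimension 2 with simplices:

  0-simplices (7): P, Q, R, S, T, U, V
  1-simplices (8): PR, PT, PV, QR, RV, ST, SV, UV
  2-simplices (1): PRV

so the chain groups are C_0 ≅ Z^7, C_1 ≅ Z^8, C_2 ≅ Z^1.

Boundary ∂_1: C_1 → C_0 is given by ∂[p,q] = [q] − [p].
As a 7×8 matrix over Z this has rank 6, with invariant factors (1,1,1,1,1,1).

The boundary map ∂_2: C_2 → C_1 maps a triangle to the signed sum of its edges. For instance
  ∂PRV = RV − PV + PR.
As a 8×1 matrix over Z this has rank 1, with invariant factors (1).

Now H_k = ker ∂_k / im ∂_{k+1}, so:

  H_0: rank C_0 − rank ∂_1 = 7 − 6 = 1, and the invariant factors of ∂_1 are all 1, so H_0 ≅ Z.
  H_1: rank ker ∂_1 − rank ∂_2 = (8 − 6) − 1 = 1, and the invariant factors of ∂_2 are all 1, so H_1 ≅ Z.
  H_2: rank ker ∂_2 − rank ∂_3 = (1 − 1) − 0 = 0, and there is no ∂_3, so H_2 ≅ 0.

As a check, the Euler characteristic is 7 − 8 + 1 = 0, which agrees with 1 − 1 + 0 = 0.

Hence the Betti numbers are b_0 = 1, b_1 = 1, b_2 = 0.

b_0 = 1, b_1 = 1, b_2 = 0.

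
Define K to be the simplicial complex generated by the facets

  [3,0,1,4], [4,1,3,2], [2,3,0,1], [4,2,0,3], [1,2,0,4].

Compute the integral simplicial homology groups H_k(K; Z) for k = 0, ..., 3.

Order the vertices as 0 < 1 < 2 < 3 < 4. Listing each simplex with vertices in this order, K has dimension 3 with simplices:

  0-simplices (5): [0], [1], [2], [3], [4]
  1-simplices (10): [0,1], [0,2], [0,3], [0,4], [1,2], [1,3], [1,4], [2,3], [2,4], [3,4]
  2-simplices (10): [0,1,2], [0,1,3], [0,1,4], [0,2,3], [0,2,4], [0,3,4], [1,2,3], [1,2,4], [1,3,4], [2,3,4]
  3-simplices (5): [0,1,2,3], [0,1,2,4], [0,1,3,4], [0,2,3,4], [1,2,3,4]

so the chain groups are C_0 ≅ Z^5, C_1 ≅ Z^10, C_2 ≅ Z^10, C_3 ≅ Z^5.

Boundary ∂_1: C_1 → C_0 is given by ∂[p,q] = [q] − [p].
The 5×10 boundary matrix has rank 4 and Smith normal form diag(1,1,1,1).

Boundary ∂_2: C_2 → C_1 acts by ∂[p,q,r] = [q,r] − [p,r] + [p,q]. For instance
  ∂[0,1,2] = [1,2] − [0,2] + [0,1],
  ∂[0,1,4] = [1,4] − [0,4] + [0,1].
The 10×10 boundary matrix has rank 6 and Smith normal form diag(1,1,1,1,1,1).

The boundary map ∂_3: C_3 → C_2 sends each 3-simplex σ to the alternating sum Σ_i (−1)^i (σ with its i-th vertex removed). For instance
  ∂[0,1,3,4] = [1,3,4] − [0,3,4] + [0,1,4] − [0,1,3],
  ∂[0,2,3,4] = [2,3,4] − [0,3,4] + [0,2,4] − [0,2,3].
The resulting 10×5 matrix has rank 4, and its Smith normal form has invariant factors (1,1,1,1).

Computing H_k = (kernel of ∂_k) / (image of ∂_{k+1}):

  H_0: rank C_0 − rank ∂_1 = 5 − 4 = 1, and the invariant factors of ∂_1 are all 1, so H_0 = Z.
  H_1: rank ker ∂_1 − rank ∂_2 = (10 − 4) − 6 = 0, and the invariant factors of ∂_2 are all 1, so H_1 = 0.
  H_2: rank ker ∂_2 − rank ∂_3 = (10 − 6) − 4 = 0, and the invariant factors of ∂_3 are all 1, so H_2 = 0.
  H_3: rank ker ∂_3 − rank ∂_4 = (5 − 4) − 0 = 1, and there is no ∂_4, so H_3 = Z.

(K is a triangulation of the 3-sphere S^3.)

H_0 = Z,  H_1 = 0,  H_2 = 0,  H_3 = Z.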